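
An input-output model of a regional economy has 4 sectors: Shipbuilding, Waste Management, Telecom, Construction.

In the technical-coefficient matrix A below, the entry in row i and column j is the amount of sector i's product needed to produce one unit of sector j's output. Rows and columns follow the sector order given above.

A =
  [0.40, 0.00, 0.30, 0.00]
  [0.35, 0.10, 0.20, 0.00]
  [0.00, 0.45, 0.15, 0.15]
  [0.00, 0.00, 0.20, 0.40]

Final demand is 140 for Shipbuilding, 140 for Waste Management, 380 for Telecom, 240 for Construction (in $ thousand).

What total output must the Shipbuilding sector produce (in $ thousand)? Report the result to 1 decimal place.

I − A =
  [   0.60     0.00    -0.30     0.00]
  [  -0.35     0.90    -0.20     0.00]
  [   0.00    -0.45     0.85    -0.15]
  [   0.00     0.00    -0.20     0.60]
Compute the cofactors C_ij = (−1)^(i+j)·(3×3 minor ij) of I−A; the adjugate is their transpose:
adj(I−A) = Cᵀ =
  [ 0.37800   0.08100   0.16200   0.04050]
  [ 0.16800   0.28800   0.13500   0.03375]
  [ 0.09450   0.16200   0.32400   0.08100]
  [ 0.03150   0.05400   0.10800   0.35775]
det(I−A) = Σ_j (I−A)_1j·C_1j = (0.60)(0.37800) + (0.00)(0.16800) + (-0.30)(0.09450) + (0.00)(0.03150) = 0.19845
(I − A)⁻¹ = adj(I−A) / det(I−A) ≈
  [   1.9048     0.4082     0.8163     0.2041]
  [   0.8466     1.4512     0.6803     0.1701]
  [   0.4762     0.8163     1.6327     0.4082]
  [   0.1587     0.2721     0.5442     1.8027]
x = (I − A)⁻¹ d = adj(I−A)·d / det(I−A), with det(I−A) = 0.19845:
  x_S = (0.37800·140 + 0.08100·140 + 0.16200·380 + 0.04050·240) / 0.19845 = 135.54 / 0.19845 ≈ 683.0
  x_W = (0.16800·140 + 0.28800·140 + 0.13500·380 + 0.03375·240) / 0.19845 = 123.24 / 0.19845 ≈ 621.0
  x_T = (0.09450·140 + 0.16200·140 + 0.32400·380 + 0.08100·240) / 0.19845 = 178.47 / 0.19845 ≈ 899.3
  x_C = (0.03150·140 + 0.05400·140 + 0.10800·380 + 0.35775·240) / 0.19845 = 138.87 / 0.19845 ≈ 699.8

x_S = 683.0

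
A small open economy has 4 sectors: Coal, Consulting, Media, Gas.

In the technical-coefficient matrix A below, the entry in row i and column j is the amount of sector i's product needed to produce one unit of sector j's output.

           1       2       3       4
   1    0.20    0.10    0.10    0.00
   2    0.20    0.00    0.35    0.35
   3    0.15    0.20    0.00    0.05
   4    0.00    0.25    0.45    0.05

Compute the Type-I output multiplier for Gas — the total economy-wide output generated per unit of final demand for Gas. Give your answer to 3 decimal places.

I − A =
  [   0.80    -0.10    -0.10     0.00]
  [  -0.20     1.00    -0.35    -0.35]
  [  -0.15    -0.20     1.00    -0.05]
  [   0.00    -0.25    -0.45     0.95]
Compute the cofactors C_ij = (−1)^(i+j)·(3×3 minor ij) of I−A; the adjugate is their transpose:
adj(I−A) = Cᵀ =
  [ 0.737625   0.113000   0.135250   0.048750]
  [ 0.259000   0.727750   0.411000   0.289750]
  [ 0.169875   0.176250   0.671000   0.100250]
  [ 0.148625   0.275000   0.426000   0.699750]
det(I−A) = Σ_j (I−A)_1j·C_1j = (0.80)(0.737625) + (-0.10)(0.259000) + (-0.10)(0.169875) + (0.00)(0.148625) = 0.5472125
(I − A)⁻¹ = adj(I−A) / det(I−A) ≈
  [   1.3480     0.2065     0.2472     0.0891]
  [   0.4733     1.3299     0.7511     0.5295]
  [   0.3104     0.3221     1.2262     0.1832]
  [   0.2716     0.5025     0.7785     1.2788]
The output multiplier for sector j is the column-j sum of the Leontief inverse (I − A)⁻¹ = adj(I−A) / det(I−A).
Column 4 of adj(I−A): (0.048750, 0.289750, 0.100250, 0.699750); det(I−A) = 0.5472125.
m_4 = (0.048750 + 0.289750 + 0.100250 + 0.699750) / 0.5472125 = 1.1385 / 0.5472125 ≈ 2.081.

m_4 = 2.081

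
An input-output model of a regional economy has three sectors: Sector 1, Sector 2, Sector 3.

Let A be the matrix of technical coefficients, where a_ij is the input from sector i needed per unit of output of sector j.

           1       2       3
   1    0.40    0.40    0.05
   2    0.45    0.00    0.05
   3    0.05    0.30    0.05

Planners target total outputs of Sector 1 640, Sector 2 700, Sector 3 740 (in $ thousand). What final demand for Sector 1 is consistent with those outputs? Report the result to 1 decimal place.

d_1 = 67.0

I − A =
  [   0.60    -0.40    -0.05]
  [  -0.45     1.00    -0.05]
  [  -0.05    -0.30     0.95]
d = (I − A) x:
  d_1 = (+0.60)·640 + (-0.40)·700 + (-0.05)·740 = 67.0
  d_2 = (-0.45)·640 + (+1.00)·700 + (-0.05)·740 = 375.0
  d_3 = (-0.05)·640 + (-0.30)·700 + (+0.95)·740 = 461.0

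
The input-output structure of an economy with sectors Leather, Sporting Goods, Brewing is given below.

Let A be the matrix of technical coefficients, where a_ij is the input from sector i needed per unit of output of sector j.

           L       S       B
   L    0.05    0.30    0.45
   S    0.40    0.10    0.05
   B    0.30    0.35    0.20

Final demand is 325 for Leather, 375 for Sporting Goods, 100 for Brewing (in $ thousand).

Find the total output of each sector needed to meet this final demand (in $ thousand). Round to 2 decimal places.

I − A =
  [   0.95    -0.30    -0.45]
  [  -0.40     0.90    -0.05]
  [  -0.30    -0.35     0.80]
Cofactors of I−A, C_ij = (−1)^(i+j)·(minor ij) (rows/columns in the sector order above):
  C_11 = (0.90)(0.80) − (-0.05)(-0.35) = 0.7025
  C_12 = −[(-0.40)(0.80) − (-0.05)(-0.30)] = 0.3350
  C_13 = (-0.40)(-0.35) − (0.90)(-0.30) = 0.4100
  C_21 = −[(-0.30)(0.80) − (-0.45)(-0.35)] = 0.3975
  C_22 = (0.95)(0.80) − (-0.45)(-0.30) = 0.6250
  C_23 = −[(0.95)(-0.35) − (-0.30)(-0.30)] = 0.4225
  C_31 = (-0.30)(-0.05) − (-0.45)(0.90) = 0.4200
  C_32 = −[(0.95)(-0.05) − (-0.45)(-0.40)] = 0.2275
  C_33 = (0.95)(0.90) − (-0.30)(-0.40) = 0.7350
det(I−A) = Σ_j (I−A)_1j·C_1j = (0.95)(0.7025) + (-0.30)(0.3350) + (-0.45)(0.4100) = 0.382375
adj(I−A) = Cᵀ =
  [ 0.7025   0.3975   0.4200]
  [ 0.3350   0.6250   0.2275]
  [ 0.4100   0.4225   0.7350]
(I − A)⁻¹ = adj(I−A) / det(I−A) ≈
  [   1.8372     1.0396     1.0984]
  [   0.8761     1.6345     0.5950]
  [   1.0722     1.1049     1.9222]
x = (I − A)⁻¹ d = adj(I−A)·d / det(I−A), with det(I−A) = 0.382375:
  x_L = (0.7025·325 + 0.3975·375 + 0.4200·100) / 0.382375 = 419.375 / 0.382375 ≈ 1096.76
  x_S = (0.3350·325 + 0.6250·375 + 0.2275·100) / 0.382375 = 366.00 / 0.382375 ≈ 957.18
  x_B = (0.4100·325 + 0.4225·375 + 0.7350·100) / 0.382375 = 365.1875 / 0.382375 ≈ 955.05

x_L = 1096.76, x_S = 957.18, x_B = 955.05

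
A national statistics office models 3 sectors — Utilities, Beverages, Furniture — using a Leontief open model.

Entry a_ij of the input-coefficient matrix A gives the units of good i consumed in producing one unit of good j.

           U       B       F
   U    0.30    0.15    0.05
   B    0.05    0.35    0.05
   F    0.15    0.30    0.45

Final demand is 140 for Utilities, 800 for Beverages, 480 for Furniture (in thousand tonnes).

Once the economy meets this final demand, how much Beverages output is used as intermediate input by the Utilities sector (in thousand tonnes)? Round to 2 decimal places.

z_BU = 31.71

I − A =
  [   0.70    -0.15    -0.05]
  [  -0.05     0.65    -0.05]
  [  -0.15    -0.30     0.55]
Cofactors of I−A, C_ij = (−1)^(i+j)·(minor ij) (rows/columns in the sector order above):
  C_11 = (0.65)(0.55) − (-0.05)(-0.30) = 0.3425
  C_12 = −[(-0.05)(0.55) − (-0.05)(-0.15)] = 0.0350
  C_13 = (-0.05)(-0.30) − (0.65)(-0.15) = 0.1125
  C_21 = −[(-0.15)(0.55) − (-0.05)(-0.30)] = 0.0975
  C_22 = (0.70)(0.55) − (-0.05)(-0.15) = 0.3775
  C_23 = −[(0.70)(-0.30) − (-0.15)(-0.15)] = 0.2325
  C_31 = (-0.15)(-0.05) − (-0.05)(0.65) = 0.0400
  C_32 = −[(0.70)(-0.05) − (-0.05)(-0.05)] = 0.0375
  C_33 = (0.70)(0.65) − (-0.15)(-0.05) = 0.4475
det(I−A) = Σ_j (I−A)_1j·C_1j = (0.70)(0.3425) + (-0.15)(0.0350) + (-0.05)(0.1125) = 0.228875
adj(I−A) = Cᵀ =
  [ 0.3425   0.0975   0.0400]
  [ 0.0350   0.3775   0.0375]
  [ 0.1125   0.2325   0.4475]
(I − A)⁻¹ = adj(I−A) / det(I−A) ≈
  [   1.4965     0.4260     0.1748]
  [   0.1529     1.6494     0.1638]
  [   0.4915     1.0158     1.9552]
First solve x = (I − A)⁻¹ d = adj(I−A)·d / det(I−A); in particular x_U = (0.3425·140 + 0.0975·800 + 0.0400·480) / 0.228875 = 145.15 / 0.228875 ≈ 634.1890.
Intermediate flow from B to U: z_BU = a_BU · x_U = 0.05 × 145.15 / 0.228875 = 7.2575 / 0.228875 ≈ 31.71.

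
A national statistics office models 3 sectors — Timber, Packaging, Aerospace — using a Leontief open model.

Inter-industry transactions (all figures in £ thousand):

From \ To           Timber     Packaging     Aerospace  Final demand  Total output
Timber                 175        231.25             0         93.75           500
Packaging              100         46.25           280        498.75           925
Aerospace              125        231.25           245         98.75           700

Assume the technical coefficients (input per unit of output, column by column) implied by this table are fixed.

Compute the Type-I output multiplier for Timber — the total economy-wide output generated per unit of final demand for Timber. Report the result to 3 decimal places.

m_T = 3.711

Technical coefficients a_ij = z_ij / X_j:
  a_TT = 175/500 = 0.35, a_PT = 100/500 = 0.20, a_AT = 125/500 = 0.25
  a_TP = 231.25/925 = 0.25, a_PP = 46.25/925 = 0.05, a_AP = 231.25/925 = 0.25
  a_TA = 0/700 = 0.00, a_PA = 280/700 = 0.40, a_AA = 245/700 = 0.35
I − A =
  [   0.65    -0.25     0.00]
  [  -0.20     0.95    -0.40]
  [  -0.25    -0.25     0.65]
Cofactors of I−A, C_ij = (−1)^(i+j)·(minor ij) (rows/columns in the sector order above):
  C_11 = (0.95)(0.65) − (-0.40)(-0.25) = 0.5175
  C_12 = −[(-0.20)(0.65) − (-0.40)(-0.25)] = 0.2300
  C_13 = (-0.20)(-0.25) − (0.95)(-0.25) = 0.2875
  C_21 = −[(-0.25)(0.65) − (0.00)(-0.25)] = 0.1625
  C_22 = (0.65)(0.65) − (0.00)(-0.25) = 0.4225
  C_23 = −[(0.65)(-0.25) − (-0.25)(-0.25)] = 0.2250
  C_31 = (-0.25)(-0.40) − (0.00)(0.95) = 0.1000
  C_32 = −[(0.65)(-0.40) − (0.00)(-0.20)] = 0.2600
  C_33 = (0.65)(0.95) − (-0.25)(-0.20) = 0.5675
det(I−A) = Σ_j (I−A)_1j·C_1j = (0.65)(0.5175) + (-0.25)(0.2300) + (0.00)(0.2875) = 0.278875
adj(I−A) = Cᵀ =
  [ 0.5175   0.1625   0.1000]
  [ 0.2300   0.4225   0.2600]
  [ 0.2875   0.2250   0.5675]
(I − A)⁻¹ = adj(I−A) / det(I−A) ≈
  [   1.8557     0.5827     0.3586]
  [   0.8247     1.5150     0.9323]
  [   1.0309     0.8068     2.0350]
The output multiplier for sector j is the column-j sum of the Leontief inverse (I − A)⁻¹ = adj(I−A) / det(I−A).
Column T of adj(I−A): (0.5175, 0.2300, 0.2875); det(I−A) = 0.278875.
m_T = (0.5175 + 0.2300 + 0.2875) / 0.278875 = 1.035 / 0.278875 ≈ 3.711.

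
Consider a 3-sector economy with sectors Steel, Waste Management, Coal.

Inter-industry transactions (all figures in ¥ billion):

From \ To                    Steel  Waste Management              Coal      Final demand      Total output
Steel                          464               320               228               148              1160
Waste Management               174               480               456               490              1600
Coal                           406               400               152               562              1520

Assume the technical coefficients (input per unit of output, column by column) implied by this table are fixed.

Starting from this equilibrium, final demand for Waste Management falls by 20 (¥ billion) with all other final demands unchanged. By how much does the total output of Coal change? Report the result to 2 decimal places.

Technical coefficients a_ij = z_ij / X_j:
  a_11 = 464/1160 = 0.40, a_21 = 174/1160 = 0.15, a_31 = 406/1160 = 0.35
  a_12 = 320/1600 = 0.20, a_22 = 480/1600 = 0.30, a_32 = 400/1600 = 0.25
  a_13 = 228/1520 = 0.15, a_23 = 456/1520 = 0.30, a_33 = 152/1520 = 0.10
I − A =
  [   0.60    -0.20    -0.15]
  [  -0.15     0.70    -0.30]
  [  -0.35    -0.25     0.90]
Cofactors of I−A, C_ij = (−1)^(i+j)·(minor ij) (rows/columns in the sector order above):
  C_11 = (0.70)(0.90) − (-0.30)(-0.25) = 0.5550
  C_12 = −[(-0.15)(0.90) − (-0.30)(-0.35)] = 0.2400
  C_13 = (-0.15)(-0.25) − (0.70)(-0.35) = 0.2825
  C_21 = −[(-0.20)(0.90) − (-0.15)(-0.25)] = 0.2175
  C_22 = (0.60)(0.90) − (-0.15)(-0.35) = 0.4875
  C_23 = −[(0.60)(-0.25) − (-0.20)(-0.35)] = 0.2200
  C_31 = (-0.20)(-0.30) − (-0.15)(0.70) = 0.1650
  C_32 = −[(0.60)(-0.30) − (-0.15)(-0.15)] = 0.2025
  C_33 = (0.60)(0.70) − (-0.20)(-0.15) = 0.3900
det(I−A) = Σ_j (I−A)_1j·C_1j = (0.60)(0.5550) + (-0.20)(0.2400) + (-0.15)(0.2825) = 0.242625
adj(I−A) = Cᵀ =
  [ 0.5550   0.2175   0.1650]
  [ 0.2400   0.4875   0.2025]
  [ 0.2825   0.2200   0.3900]
(I − A)⁻¹ = adj(I−A) / det(I−A) ≈
  [   2.2875     0.8964     0.6801]
  [   0.9892     2.0093     0.8346]
  [   1.1643     0.9067     1.6074]
Δx = (I − A)⁻¹ Δd with Δd having -20 in the Waste Management component and 0 elsewhere.
So Δx_3 = L_32 · (-20), where L_32 = adj(I−A)_32 / det(I−A) = 0.2200 / 0.242625.
Δx_3 = 0.2200 × (-20) / 0.242625 = -4.40 / 0.242625 ≈ -18.13.

Δx_3 = -18.13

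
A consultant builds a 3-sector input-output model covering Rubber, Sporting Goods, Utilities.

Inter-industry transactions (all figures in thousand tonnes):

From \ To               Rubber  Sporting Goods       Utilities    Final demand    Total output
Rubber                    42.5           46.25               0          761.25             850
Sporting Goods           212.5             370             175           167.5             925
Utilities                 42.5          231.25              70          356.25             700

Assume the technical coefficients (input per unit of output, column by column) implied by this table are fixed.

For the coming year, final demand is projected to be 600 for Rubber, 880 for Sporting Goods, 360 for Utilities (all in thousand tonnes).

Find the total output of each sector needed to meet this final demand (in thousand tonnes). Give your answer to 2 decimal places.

Technical coefficients a_ij = z_ij / X_j:
  a_11 = 42.5/850 = 0.05, a_21 = 212.5/850 = 0.25, a_31 = 42.5/850 = 0.05
  a_12 = 46.25/925 = 0.05, a_22 = 370/925 = 0.40, a_32 = 231.25/925 = 0.25
  a_13 = 0/700 = 0.00, a_23 = 175/700 = 0.25, a_33 = 70/700 = 0.10
I − A =
  [   0.95    -0.05     0.00]
  [  -0.25     0.60    -0.25]
  [  -0.05    -0.25     0.90]
Cofactors of I−A, C_ij = (−1)^(i+j)·(minor ij) (rows/columns in the sector order above):
  C_11 = (0.60)(0.90) − (-0.25)(-0.25) = 0.4775
  C_12 = −[(-0.25)(0.90) − (-0.25)(-0.05)] = 0.2375
  C_13 = (-0.25)(-0.25) − (0.60)(-0.05) = 0.0925
  C_21 = −[(-0.05)(0.90) − (0.00)(-0.25)] = 0.0450
  C_22 = (0.95)(0.90) − (0.00)(-0.05) = 0.8550
  C_23 = −[(0.95)(-0.25) − (-0.05)(-0.05)] = 0.2400
  C_31 = (-0.05)(-0.25) − (0.00)(0.60) = 0.0125
  C_32 = −[(0.95)(-0.25) − (0.00)(-0.25)] = 0.2375
  C_33 = (0.95)(0.60) − (-0.05)(-0.25) = 0.5575
det(I−A) = Σ_j (I−A)_1j·C_1j = (0.95)(0.4775) + (-0.05)(0.2375) + (0.00)(0.0925) = 0.44175
adj(I−A) = Cᵀ =
  [ 0.4775   0.0450   0.0125]
  [ 0.2375   0.8550   0.2375]
  [ 0.0925   0.2400   0.5575]
(I − A)⁻¹ = adj(I−A) / det(I−A) ≈
  [   1.0809     0.1019     0.0283]
  [   0.5376     1.9355     0.5376]
  [   0.2094     0.5433     1.2620]
x = (I − A)⁻¹ d = adj(I−A)·d / det(I−A), with det(I−A) = 0.44175:
  x_1 = (0.4775·600 + 0.0450·880 + 0.0125·360) / 0.44175 = 330.60 / 0.44175 ≈ 748.39
  x_2 = (0.2375·600 + 0.8550·880 + 0.2375·360) / 0.44175 = 980.40 / 0.44175 ≈ 2219.35
  x_3 = (0.0925·600 + 0.2400·880 + 0.5575·360) / 0.44175 = 467.40 / 0.44175 ≈ 1058.06

x_1 = 748.39, x_2 = 2219.35, x_3 = 1058.06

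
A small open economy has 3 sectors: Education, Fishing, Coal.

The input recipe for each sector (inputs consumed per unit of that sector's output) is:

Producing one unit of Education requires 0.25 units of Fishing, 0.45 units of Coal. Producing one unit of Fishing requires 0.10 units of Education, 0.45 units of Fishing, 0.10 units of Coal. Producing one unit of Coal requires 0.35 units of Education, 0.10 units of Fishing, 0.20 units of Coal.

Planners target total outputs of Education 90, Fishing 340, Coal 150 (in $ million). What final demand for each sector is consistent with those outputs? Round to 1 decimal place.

I − A =
  [   1.00    -0.10    -0.35]
  [  -0.25     0.55    -0.10]
  [  -0.45    -0.10     0.80]
d = (I − A) x:
  d_1 = (+1.00)·90 + (-0.10)·340 + (-0.35)·150 = 3.5
  d_2 = (-0.25)·90 + (+0.55)·340 + (-0.10)·150 = 149.5
  d_3 = (-0.45)·90 + (-0.10)·340 + (+0.80)·150 = 45.5

d_1 = 3.5, d_2 = 149.5, d_3 = 45.5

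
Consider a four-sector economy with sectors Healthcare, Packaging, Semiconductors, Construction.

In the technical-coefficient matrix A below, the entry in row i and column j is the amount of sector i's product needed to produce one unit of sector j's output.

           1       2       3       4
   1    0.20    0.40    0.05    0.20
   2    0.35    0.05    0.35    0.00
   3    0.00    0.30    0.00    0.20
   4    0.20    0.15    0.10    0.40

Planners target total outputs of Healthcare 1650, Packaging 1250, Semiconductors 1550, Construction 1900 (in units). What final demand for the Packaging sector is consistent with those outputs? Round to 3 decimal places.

d_2 = 67.500

I − A =
  [   0.80    -0.40    -0.05    -0.20]
  [  -0.35     0.95    -0.35     0.00]
  [   0.00    -0.30     1.00    -0.20]
  [  -0.20    -0.15    -0.10     0.60]
d = (I − A) x:
  d_1 = (+0.80)·1650 + (-0.40)·1250 + (-0.05)·1550 + (-0.20)·1900 = 362.500
  d_2 = (-0.35)·1650 + (+0.95)·1250 + (-0.35)·1550 + (+0.00)·1900 = 67.500
  d_3 = (+0.00)·1650 + (-0.30)·1250 + (+1.00)·1550 + (-0.20)·1900 = 795.000
  d_4 = (-0.20)·1650 + (-0.15)·1250 + (-0.10)·1550 + (+0.60)·1900 = 467.500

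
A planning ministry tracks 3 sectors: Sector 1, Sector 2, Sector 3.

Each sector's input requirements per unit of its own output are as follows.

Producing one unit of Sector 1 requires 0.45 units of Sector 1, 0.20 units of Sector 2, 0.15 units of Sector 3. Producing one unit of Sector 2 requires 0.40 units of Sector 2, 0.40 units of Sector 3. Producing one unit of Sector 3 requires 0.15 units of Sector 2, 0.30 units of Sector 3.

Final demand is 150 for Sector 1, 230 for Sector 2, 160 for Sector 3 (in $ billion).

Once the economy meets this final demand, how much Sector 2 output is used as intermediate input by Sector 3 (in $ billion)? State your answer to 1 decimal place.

I − A =
  [   0.55     0.00     0.00]
  [  -0.20     0.60    -0.15]
  [  -0.15    -0.40     0.70]
Cofactors of I−A, C_ij = (−1)^(i+j)·(minor ij) (rows/columns in the sector order above):
  C_11 = (0.60)(0.70) − (-0.15)(-0.40) = 0.3600
  C_12 = −[(-0.20)(0.70) − (-0.15)(-0.15)] = 0.1625
  C_13 = (-0.20)(-0.40) − (0.60)(-0.15) = 0.1700
  C_21 = −[(0.00)(0.70) − (0.00)(-0.40)] = 0.0000
  C_22 = (0.55)(0.70) − (0.00)(-0.15) = 0.3850
  C_23 = −[(0.55)(-0.40) − (0.00)(-0.15)] = 0.2200
  C_31 = (0.00)(-0.15) − (0.00)(0.60) = 0.0000
  C_32 = −[(0.55)(-0.15) − (0.00)(-0.20)] = 0.0825
  C_33 = (0.55)(0.60) − (0.00)(-0.20) = 0.3300
det(I−A) = Σ_j (I−A)_1j·C_1j = (0.55)(0.3600) + (0.00)(0.1625) + (0.00)(0.1700) = 0.1980
adj(I−A) = Cᵀ =
  [ 0.3600   0.0000   0.0000]
  [ 0.1625   0.3850   0.0825]
  [ 0.1700   0.2200   0.3300]
(I − A)⁻¹ = adj(I−A) / det(I−A) ≈
  [   1.8182     0.0000     0.0000]
  [   0.8207     1.9444     0.4167]
  [   0.8586     1.1111     1.6667]
First solve x = (I − A)⁻¹ d = adj(I−A)·d / det(I−A); in particular x_3 = (0.1700·150 + 0.2200·230 + 0.3300·160) / 0.1980 = 128.90 / 0.1980 ≈ 651.010.
Intermediate flow from 2 to 3: z_23 = a_23 · x_3 = 0.15 × 128.90 / 0.1980 = 19.335 / 0.1980 ≈ 97.7.

z_23 = 97.7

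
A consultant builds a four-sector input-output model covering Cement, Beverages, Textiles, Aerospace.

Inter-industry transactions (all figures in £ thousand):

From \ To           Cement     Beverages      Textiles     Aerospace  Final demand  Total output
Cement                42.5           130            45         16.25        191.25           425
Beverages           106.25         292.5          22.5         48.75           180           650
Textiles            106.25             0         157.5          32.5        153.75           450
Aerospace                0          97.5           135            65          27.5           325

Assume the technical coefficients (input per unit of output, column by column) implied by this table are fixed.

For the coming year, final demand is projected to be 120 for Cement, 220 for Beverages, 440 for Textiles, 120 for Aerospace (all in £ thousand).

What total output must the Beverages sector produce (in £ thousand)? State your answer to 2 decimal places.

Technical coefficients a_ij = z_ij / X_j:
  a_CC = 42.5/425 = 0.10, a_BC = 106.25/425 = 0.25, a_TC = 106.25/425 = 0.25, a_AC = 0/425 = 0.00
  a_CB = 130/650 = 0.20, a_BB = 292.5/650 = 0.45, a_TB = 0/650 = 0.00, a_AB = 97.5/650 = 0.15
  a_CT = 45/450 = 0.10, a_BT = 22.5/450 = 0.05, a_TT = 157.5/450 = 0.35, a_AT = 135/450 = 0.30
  a_CA = 16.25/325 = 0.05, a_BA = 48.75/325 = 0.15, a_TA = 32.5/325 = 0.10, a_AA = 65/325 = 0.20
I − A =
  [   0.90    -0.20    -0.10    -0.05]
  [  -0.25     0.55    -0.05    -0.15]
  [  -0.25     0.00     0.65    -0.10]
  [   0.00    -0.15    -0.30     0.80]
Compute the cofactors C_ij = (−1)^(i+j)·(3×3 minor ij) of I−A; the adjugate is their transpose:
adj(I−A) = Cᵀ =
  [ 0.254125   0.104375   0.067375   0.043875]
  [ 0.143750   0.417250   0.100250   0.099750]
  [ 0.108125   0.055375   0.333875   0.058875]
  [ 0.067500   0.099000   0.144000   0.273000]
det(I−A) = Σ_j (I−A)_1j·C_1j = (0.90)(0.254125) + (-0.20)(0.143750) + (-0.10)(0.108125) + (-0.05)(0.067500) = 0.185775
(I − A)⁻¹ = adj(I−A) / det(I−A) ≈
  [   1.3679     0.5618     0.3627     0.2362]
  [   0.7738     2.2460     0.5396     0.5369]
  [   0.5820     0.2981     1.7972     0.3169]
  [   0.3633     0.5329     0.7751     1.4695]
x = (I − A)⁻¹ d = adj(I−A)·d / det(I−A), with det(I−A) = 0.185775:
  x_C = (0.254125·120 + 0.104375·220 + 0.067375·440 + 0.043875·120) / 0.185775 = 88.3675 / 0.185775 ≈ 475.67
  x_B = (0.143750·120 + 0.417250·220 + 0.100250·440 + 0.099750·120) / 0.185775 = 165.125 / 0.185775 ≈ 888.84
  x_T = (0.108125·120 + 0.055375·220 + 0.333875·440 + 0.058875·120) / 0.185775 = 179.1275 / 0.185775 ≈ 964.22
  x_A = (0.067500·120 + 0.099000·220 + 0.144000·440 + 0.273000·120) / 0.185775 = 126.00 / 0.185775 ≈ 678.24

x_B = 888.84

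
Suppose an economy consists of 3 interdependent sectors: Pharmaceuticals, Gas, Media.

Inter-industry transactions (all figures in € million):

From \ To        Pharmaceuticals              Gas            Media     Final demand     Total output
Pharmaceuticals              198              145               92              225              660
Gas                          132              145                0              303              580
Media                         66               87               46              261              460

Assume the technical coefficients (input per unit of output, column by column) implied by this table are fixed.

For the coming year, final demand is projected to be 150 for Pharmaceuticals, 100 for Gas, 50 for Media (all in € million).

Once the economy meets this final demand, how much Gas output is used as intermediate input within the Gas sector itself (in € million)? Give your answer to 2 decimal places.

Technical coefficients a_ij = z_ij / X_j:
  a_PP = 198/660 = 0.30, a_GP = 132/660 = 0.20, a_MP = 66/660 = 0.10
  a_PG = 145/580 = 0.25, a_GG = 145/580 = 0.25, a_MG = 87/580 = 0.15
  a_PM = 92/460 = 0.20, a_GM = 0/460 = 0.00, a_MM = 46/460 = 0.10
I − A =
  [   0.70    -0.25    -0.20]
  [  -0.20     0.75     0.00]
  [  -0.10    -0.15     0.90]
Cofactors of I−A, C_ij = (−1)^(i+j)·(minor ij) (rows/columns in the sector order above):
  C_11 = (0.75)(0.90) − (0.00)(-0.15) = 0.6750
  C_12 = −[(-0.20)(0.90) − (0.00)(-0.10)] = 0.1800
  C_13 = (-0.20)(-0.15) − (0.75)(-0.10) = 0.1050
  C_21 = −[(-0.25)(0.90) − (-0.20)(-0.15)] = 0.2550
  C_22 = (0.70)(0.90) − (-0.20)(-0.10) = 0.6100
  C_23 = −[(0.70)(-0.15) − (-0.25)(-0.10)] = 0.1300
  C_31 = (-0.25)(0.00) − (-0.20)(0.75) = 0.1500
  C_32 = −[(0.70)(0.00) − (-0.20)(-0.20)] = 0.0400
  C_33 = (0.70)(0.75) − (-0.25)(-0.20) = 0.4750
det(I−A) = Σ_j (I−A)_1j·C_1j = (0.70)(0.6750) + (-0.25)(0.1800) + (-0.20)(0.1050) = 0.4065
adj(I−A) = Cᵀ =
  [ 0.6750   0.2550   0.1500]
  [ 0.1800   0.6100   0.0400]
  [ 0.1050   0.1300   0.4750]
(I − A)⁻¹ = adj(I−A) / det(I−A) ≈
  [   1.6605     0.6273     0.3690]
  [   0.4428     1.5006     0.0984]
  [   0.2583     0.3198     1.1685]
First solve x = (I − A)⁻¹ d = adj(I−A)·d / det(I−A); in particular x_G = (0.1800·150 + 0.6100·100 + 0.0400·50) / 0.4065 = 90.00 / 0.4065 ≈ 221.4022.
Intermediate flow from G to G: z_GG = a_GG · x_G = 0.25 × 90.00 / 0.4065 = 22.50 / 0.4065 ≈ 55.35.

z_GG = 55.35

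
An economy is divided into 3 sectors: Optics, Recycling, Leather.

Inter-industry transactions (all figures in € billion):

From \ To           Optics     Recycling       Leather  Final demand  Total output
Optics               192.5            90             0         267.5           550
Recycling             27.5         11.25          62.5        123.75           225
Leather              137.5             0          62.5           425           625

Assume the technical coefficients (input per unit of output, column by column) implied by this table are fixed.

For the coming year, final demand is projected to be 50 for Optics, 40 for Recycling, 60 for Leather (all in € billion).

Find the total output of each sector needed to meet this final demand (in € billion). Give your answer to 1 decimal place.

Technical coefficients a_ij = z_ij / X_j:
  a_11 = 192.5/550 = 0.35, a_21 = 27.5/550 = 0.05, a_31 = 137.5/550 = 0.25
  a_12 = 90/225 = 0.40, a_22 = 11.25/225 = 0.05, a_32 = 0/225 = 0.00
  a_13 = 0/625 = 0.00, a_23 = 62.5/625 = 0.10, a_33 = 62.5/625 = 0.10
I − A =
  [   0.65    -0.40     0.00]
  [  -0.05     0.95    -0.10]
  [  -0.25     0.00     0.90]
Cofactors of I−A, C_ij = (−1)^(i+j)·(minor ij) (rows/columns in the sector order above):
  C_11 = (0.95)(0.90) − (-0.10)(0.00) = 0.8550
  C_12 = −[(-0.05)(0.90) − (-0.10)(-0.25)] = 0.0700
  C_13 = (-0.05)(0.00) − (0.95)(-0.25) = 0.2375
  C_21 = −[(-0.40)(0.90) − (0.00)(0.00)] = 0.3600
  C_22 = (0.65)(0.90) − (0.00)(-0.25) = 0.5850
  C_23 = −[(0.65)(0.00) − (-0.40)(-0.25)] = 0.1000
  C_31 = (-0.40)(-0.10) − (0.00)(0.95) = 0.0400
  C_32 = −[(0.65)(-0.10) − (0.00)(-0.05)] = 0.0650
  C_33 = (0.65)(0.95) − (-0.40)(-0.05) = 0.5975
det(I−A) = Σ_j (I−A)_1j·C_1j = (0.65)(0.8550) + (-0.40)(0.0700) + (0.00)(0.2375) = 0.52775
adj(I−A) = Cᵀ =
  [ 0.8550   0.3600   0.0400]
  [ 0.0700   0.5850   0.0650]
  [ 0.2375   0.1000   0.5975]
(I − A)⁻¹ = adj(I−A) / det(I−A) ≈
  [   1.6201     0.6821     0.0758]
  [   0.1326     1.1085     0.1232]
  [   0.4500     0.1895     1.1322]
x = (I − A)⁻¹ d = adj(I−A)·d / det(I−A), with det(I−A) = 0.52775:
  x_1 = (0.8550·50 + 0.3600·40 + 0.0400·60) / 0.52775 = 59.55 / 0.52775 ≈ 112.8
  x_2 = (0.0700·50 + 0.5850·40 + 0.0650·60) / 0.52775 = 30.80 / 0.52775 ≈ 58.4
  x_3 = (0.2375·50 + 0.1000·40 + 0.5975·60) / 0.52775 = 51.725 / 0.52775 ≈ 98.0

x_1 = 112.8, x_2 = 58.4, x_3 = 98.0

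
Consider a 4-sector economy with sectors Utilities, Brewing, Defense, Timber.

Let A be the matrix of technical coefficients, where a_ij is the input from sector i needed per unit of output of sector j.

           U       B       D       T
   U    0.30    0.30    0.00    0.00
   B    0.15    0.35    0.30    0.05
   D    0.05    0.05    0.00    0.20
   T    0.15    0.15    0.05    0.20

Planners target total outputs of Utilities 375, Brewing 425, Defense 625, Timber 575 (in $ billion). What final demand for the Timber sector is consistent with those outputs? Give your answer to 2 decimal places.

d_T = 308.75

I − A =
  [   0.70    -0.30     0.00     0.00]
  [  -0.15     0.65    -0.30    -0.05]
  [  -0.05    -0.05     1.00    -0.20]
  [  -0.15    -0.15    -0.05     0.80]
d = (I − A) x:
  d_U = (+0.70)·375 + (-0.30)·425 + (+0.00)·625 + (+0.00)·575 = 135.00
  d_B = (-0.15)·375 + (+0.65)·425 + (-0.30)·625 + (-0.05)·575 = 3.75
  d_D = (-0.05)·375 + (-0.05)·425 + (+1.00)·625 + (-0.20)·575 = 470.00
  d_T = (-0.15)·375 + (-0.15)·425 + (-0.05)·625 + (+0.80)·575 = 308.75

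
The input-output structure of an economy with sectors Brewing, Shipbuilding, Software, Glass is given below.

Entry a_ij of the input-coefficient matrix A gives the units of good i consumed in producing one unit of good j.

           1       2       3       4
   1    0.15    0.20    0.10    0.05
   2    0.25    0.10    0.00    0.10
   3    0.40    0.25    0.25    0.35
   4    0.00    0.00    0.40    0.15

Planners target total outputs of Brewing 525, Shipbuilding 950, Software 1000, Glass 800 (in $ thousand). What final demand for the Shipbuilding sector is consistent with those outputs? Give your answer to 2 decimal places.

I − A =
  [   0.85    -0.20    -0.10    -0.05]
  [  -0.25     0.90     0.00    -0.10]
  [  -0.40    -0.25     0.75    -0.35]
  [   0.00     0.00    -0.40     0.85]
d = (I − A) x:
  d_1 = (+0.85)·525 + (-0.20)·950 + (-0.10)·1000 + (-0.05)·800 = 116.25
  d_2 = (-0.25)·525 + (+0.90)·950 + (+0.00)·1000 + (-0.10)·800 = 643.75
  d_3 = (-0.40)·525 + (-0.25)·950 + (+0.75)·1000 + (-0.35)·800 = 22.50
  d_4 = (+0.00)·525 + (+0.00)·950 + (-0.40)·1000 + (+0.85)·800 = 280.00

d_2 = 643.75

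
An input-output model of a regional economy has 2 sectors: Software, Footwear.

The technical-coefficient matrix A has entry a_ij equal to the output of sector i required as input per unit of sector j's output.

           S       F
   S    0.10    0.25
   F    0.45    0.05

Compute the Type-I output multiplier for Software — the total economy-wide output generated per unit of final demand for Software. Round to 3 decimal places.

m_S = 1.886

I − A =
  [   0.90    -0.25]
  [  -0.45     0.95]
det(I−A) = (0.90)(0.95) − (-0.25)(-0.45) = 0.7425
adj(I−A) = [[0.95, 0.25], [0.45, 0.90]]
(I − A)⁻¹ = adj(I−A) / det(I−A) ≈
  [   1.2795     0.3367]
  [   0.6061     1.2121]
The output multiplier for sector j is the column-j sum of the Leontief inverse (I − A)⁻¹ = adj(I−A) / det(I−A).
Column S of adj(I−A): (0.95, 0.45); det(I−A) = 0.7425.
m_S = (0.95 + 0.45) / 0.7425 = 1.40 / 0.7425 ≈ 1.886.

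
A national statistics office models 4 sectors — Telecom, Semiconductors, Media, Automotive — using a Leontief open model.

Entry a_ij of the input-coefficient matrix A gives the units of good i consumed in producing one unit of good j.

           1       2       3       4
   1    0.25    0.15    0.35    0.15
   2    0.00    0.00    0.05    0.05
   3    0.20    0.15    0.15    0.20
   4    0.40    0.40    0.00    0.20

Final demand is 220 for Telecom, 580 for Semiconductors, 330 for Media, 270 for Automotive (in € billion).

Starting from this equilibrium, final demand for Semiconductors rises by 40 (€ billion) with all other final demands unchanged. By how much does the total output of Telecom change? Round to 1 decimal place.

I − A =
  [   0.75    -0.15    -0.35    -0.15]
  [   0.00     1.00    -0.05    -0.05]
  [  -0.20    -0.15     0.85    -0.20]
  [  -0.40    -0.40     0.00     0.80]
Compute the cofactors C_ij = (−1)^(i+j)·(3×3 minor ij) of I−A; the adjugate is their transpose:
adj(I−A) = Cᵀ =
  [ 0.653000   0.223000   0.282000   0.206875]
  [ 0.029000   0.375000   0.034000   0.037375]
  [ 0.239000   0.189000   0.522000   0.187125]
  [ 0.341000   0.299000   0.158000   0.560375]
det(I−A) = Σ_j (I−A)_1j·C_1j = (0.75)(0.653000) + (-0.15)(0.029000) + (-0.35)(0.239000) + (-0.15)(0.341000) = 0.3506
(I − A)⁻¹ = adj(I−A) / det(I−A) ≈
  [   1.8625     0.6361     0.8043     0.5901]
  [   0.0827     1.0696     0.0970     0.1066]
  [   0.6817     0.5391     1.4889     0.5337]
  [   0.9726     0.8528     0.4507     1.5983]
Δx = (I − A)⁻¹ Δd with Δd having +40 in the Semiconductors component and 0 elsewhere.
So Δx_1 = L_12 · (+40), where L_12 = adj(I−A)_12 / det(I−A) = 0.223000 / 0.3506.
Δx_1 = 0.223000 × (+40) / 0.3506 = 8.92 / 0.3506 ≈ 25.4.

Δx_1 = 25.4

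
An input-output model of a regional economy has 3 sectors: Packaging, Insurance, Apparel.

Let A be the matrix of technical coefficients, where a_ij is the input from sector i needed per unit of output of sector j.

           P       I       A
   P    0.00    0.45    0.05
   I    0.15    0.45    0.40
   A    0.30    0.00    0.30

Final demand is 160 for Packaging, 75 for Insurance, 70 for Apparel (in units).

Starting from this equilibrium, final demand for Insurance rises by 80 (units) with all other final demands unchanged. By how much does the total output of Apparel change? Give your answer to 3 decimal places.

Δx_A = 39.201

I − A =
  [   1.00    -0.45    -0.05]
  [  -0.15     0.55    -0.40]
  [  -0.30     0.00     0.70]
Cofactors of I−A, C_ij = (−1)^(i+j)·(minor ij) (rows/columns in the sector order above):
  C_11 = (0.55)(0.70) − (-0.40)(0.00) = 0.3850
  C_12 = −[(-0.15)(0.70) − (-0.40)(-0.30)] = 0.2250
  C_13 = (-0.15)(0.00) − (0.55)(-0.30) = 0.1650
  C_21 = −[(-0.45)(0.70) − (-0.05)(0.00)] = 0.3150
  C_22 = (1.00)(0.70) − (-0.05)(-0.30) = 0.6850
  C_23 = −[(1.00)(0.00) − (-0.45)(-0.30)] = 0.1350
  C_31 = (-0.45)(-0.40) − (-0.05)(0.55) = 0.2075
  C_32 = −[(1.00)(-0.40) − (-0.05)(-0.15)] = 0.4075
  C_33 = (1.00)(0.55) − (-0.45)(-0.15) = 0.4825
det(I−A) = Σ_j (I−A)_1j·C_1j = (1.00)(0.3850) + (-0.45)(0.2250) + (-0.05)(0.1650) = 0.2755
adj(I−A) = Cᵀ =
  [ 0.3850   0.3150   0.2075]
  [ 0.2250   0.6850   0.4075]
  [ 0.1650   0.1350   0.4825]
(I − A)⁻¹ = adj(I−A) / det(I−A) ≈
  [   1.3975     1.1434     0.7532]
  [   0.8167     2.4864     1.4791]
  [   0.5989     0.4900     1.7514]
Δx = (I − A)⁻¹ Δd with Δd having +80 in the Insurance component and 0 elsewhere.
So Δx_A = L_AI · (+80), where L_AI = adj(I−A)_AI / det(I−A) = 0.1350 / 0.2755.
Δx_A = 0.1350 × (+80) / 0.2755 = 10.80 / 0.2755 ≈ 39.201.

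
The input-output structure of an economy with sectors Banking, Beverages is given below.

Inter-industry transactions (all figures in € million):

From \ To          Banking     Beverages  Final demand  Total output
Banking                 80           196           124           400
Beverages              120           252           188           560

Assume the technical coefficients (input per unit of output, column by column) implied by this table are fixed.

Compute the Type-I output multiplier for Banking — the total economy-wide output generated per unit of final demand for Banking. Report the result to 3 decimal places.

Technical coefficients a_ij = z_ij / X_j:
  a_11 = 80/400 = 0.20, a_21 = 120/400 = 0.30
  a_12 = 196/560 = 0.35, a_22 = 252/560 = 0.45
I − A =
  [   0.80    -0.35]
  [  -0.30     0.55]
det(I−A) = (0.80)(0.55) − (-0.35)(-0.30) = 0.3350
adj(I−A) = [[0.55, 0.35], [0.30, 0.80]]
(I − A)⁻¹ = adj(I−A) / det(I−A) ≈
  [   1.6418     1.0448]
  [   0.8955     2.3881]
The output multiplier for sector j is the column-j sum of the Leontief inverse (I − A)⁻¹ = adj(I−A) / det(I−A).
Column 1 of adj(I−A): (0.55, 0.30); det(I−A) = 0.3350.
m_1 = (0.55 + 0.30) / 0.3350 = 0.85 / 0.3350 ≈ 2.537.

m_1 = 2.537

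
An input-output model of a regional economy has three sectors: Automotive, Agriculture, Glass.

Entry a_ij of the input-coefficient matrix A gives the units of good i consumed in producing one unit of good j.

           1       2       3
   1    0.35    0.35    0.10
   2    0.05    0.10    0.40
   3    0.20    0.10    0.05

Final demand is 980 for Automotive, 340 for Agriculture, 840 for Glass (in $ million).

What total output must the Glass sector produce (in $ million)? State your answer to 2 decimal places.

x_3 = 1508.49

I − A =
  [   0.65    -0.35    -0.10]
  [  -0.05     0.90    -0.40]
  [  -0.20    -0.10     0.95]
Cofactors of I−A, C_ij = (−1)^(i+j)·(minor ij) (rows/columns in the sector order above):
  C_11 = (0.90)(0.95) − (-0.40)(-0.10) = 0.8150
  C_12 = −[(-0.05)(0.95) − (-0.40)(-0.20)] = 0.1275
  C_13 = (-0.05)(-0.10) − (0.90)(-0.20) = 0.1850
  C_21 = −[(-0.35)(0.95) − (-0.10)(-0.10)] = 0.3425
  C_22 = (0.65)(0.95) − (-0.10)(-0.20) = 0.5975
  C_23 = −[(0.65)(-0.10) − (-0.35)(-0.20)] = 0.1350
  C_31 = (-0.35)(-0.40) − (-0.10)(0.90) = 0.2300
  C_32 = −[(0.65)(-0.40) − (-0.10)(-0.05)] = 0.2650
  C_33 = (0.65)(0.90) − (-0.35)(-0.05) = 0.5675
det(I−A) = Σ_j (I−A)_1j·C_1j = (0.65)(0.8150) + (-0.35)(0.1275) + (-0.10)(0.1850) = 0.466625
adj(I−A) = Cᵀ =
  [ 0.8150   0.3425   0.2300]
  [ 0.1275   0.5975   0.2650]
  [ 0.1850   0.1350   0.5675]
(I − A)⁻¹ = adj(I−A) / det(I−A) ≈
  [   1.7466     0.7340     0.4929]
  [   0.2732     1.2805     0.5679]
  [   0.3965     0.2893     1.2162]
x = (I − A)⁻¹ d = adj(I−A)·d / det(I−A), with det(I−A) = 0.466625:
  x_1 = (0.8150·980 + 0.3425·340 + 0.2300·840) / 0.466625 = 1108.35 / 0.466625 ≈ 2375.25
  x_2 = (0.1275·980 + 0.5975·340 + 0.2650·840) / 0.466625 = 550.70 / 0.466625 ≈ 1180.18
  x_3 = (0.1850·980 + 0.1350·340 + 0.5675·840) / 0.466625 = 703.90 / 0.466625 ≈ 1508.49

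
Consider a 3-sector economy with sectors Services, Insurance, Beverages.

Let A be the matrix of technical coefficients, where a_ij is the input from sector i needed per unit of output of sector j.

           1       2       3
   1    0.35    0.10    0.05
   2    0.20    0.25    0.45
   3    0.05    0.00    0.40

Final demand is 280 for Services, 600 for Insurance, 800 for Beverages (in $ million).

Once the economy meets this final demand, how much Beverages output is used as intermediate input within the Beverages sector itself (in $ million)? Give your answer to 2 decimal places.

z_33 = 560.83

I − A =
  [   0.65    -0.10    -0.05]
  [  -0.20     0.75    -0.45]
  [  -0.05     0.00     0.60]
Cofactors of I−A, C_ij = (−1)^(i+j)·(minor ij) (rows/columns in the sector order above):
  C_11 = (0.75)(0.60) − (-0.45)(0.00) = 0.4500
  C_12 = −[(-0.20)(0.60) − (-0.45)(-0.05)] = 0.1425
  C_13 = (-0.20)(0.00) − (0.75)(-0.05) = 0.0375
  C_21 = −[(-0.10)(0.60) − (-0.05)(0.00)] = 0.0600
  C_22 = (0.65)(0.60) − (-0.05)(-0.05) = 0.3875
  C_23 = −[(0.65)(0.00) − (-0.10)(-0.05)] = 0.0050
  C_31 = (-0.10)(-0.45) − (-0.05)(0.75) = 0.0825
  C_32 = −[(0.65)(-0.45) − (-0.05)(-0.20)] = 0.3025
  C_33 = (0.65)(0.75) − (-0.10)(-0.20) = 0.4675
det(I−A) = Σ_j (I−A)_1j·C_1j = (0.65)(0.4500) + (-0.10)(0.1425) + (-0.05)(0.0375) = 0.276375
adj(I−A) = Cᵀ =
  [ 0.4500   0.0600   0.0825]
  [ 0.1425   0.3875   0.3025]
  [ 0.0375   0.0050   0.4675]
(I − A)⁻¹ = adj(I−A) / det(I−A) ≈
  [   1.6282     0.2171     0.2985]
  [   0.5156     1.4021     1.0945]
  [   0.1357     0.0181     1.6915]
First solve x = (I − A)⁻¹ d = adj(I−A)·d / det(I−A); in particular x_3 = (0.0375·280 + 0.0050·600 + 0.4675·800) / 0.276375 = 387.50 / 0.276375 ≈ 1402.0805.
Intermediate flow from 3 to 3: z_33 = a_33 · x_3 = 0.40 × 387.50 / 0.276375 = 155.00 / 0.276375 ≈ 560.83.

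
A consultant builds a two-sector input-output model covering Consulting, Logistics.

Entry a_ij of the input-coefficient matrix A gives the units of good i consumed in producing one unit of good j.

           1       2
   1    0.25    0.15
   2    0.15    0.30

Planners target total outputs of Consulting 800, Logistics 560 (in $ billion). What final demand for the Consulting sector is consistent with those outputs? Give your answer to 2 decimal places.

d_1 = 516.00

I − A =
  [   0.75    -0.15]
  [  -0.15     0.70]
d = (I − A) x:
  d_1 = (+0.75)·800 + (-0.15)·560 = 516.00
  d_2 = (-0.15)·800 + (+0.70)·560 = 272.00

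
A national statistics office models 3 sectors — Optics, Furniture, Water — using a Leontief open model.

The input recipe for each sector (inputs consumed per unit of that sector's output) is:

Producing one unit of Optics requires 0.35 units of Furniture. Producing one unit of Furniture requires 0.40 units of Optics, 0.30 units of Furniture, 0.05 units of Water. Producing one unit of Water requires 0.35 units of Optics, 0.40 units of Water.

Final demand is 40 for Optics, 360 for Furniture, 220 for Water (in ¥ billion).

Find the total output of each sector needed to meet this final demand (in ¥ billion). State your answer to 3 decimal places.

I − A =
  [   1.00    -0.40    -0.35]
  [  -0.35     0.70     0.00]
  [   0.00    -0.05     0.60]
Cofactors of I−A, C_ij = (−1)^(i+j)·(minor ij) (rows/columns in the sector order above):
  C_11 = (0.70)(0.60) − (0.00)(-0.05) = 0.4200
  C_12 = −[(-0.35)(0.60) − (0.00)(0.00)] = 0.2100
  C_13 = (-0.35)(-0.05) − (0.70)(0.00) = 0.0175
  C_21 = −[(-0.40)(0.60) − (-0.35)(-0.05)] = 0.2575
  C_22 = (1.00)(0.60) − (-0.35)(0.00) = 0.6000
  C_23 = −[(1.00)(-0.05) − (-0.40)(0.00)] = 0.0500
  C_31 = (-0.40)(0.00) − (-0.35)(0.70) = 0.2450
  C_32 = −[(1.00)(0.00) − (-0.35)(-0.35)] = 0.1225
  C_33 = (1.00)(0.70) − (-0.40)(-0.35) = 0.5600
det(I−A) = Σ_j (I−A)_1j·C_1j = (1.00)(0.4200) + (-0.40)(0.2100) + (-0.35)(0.0175) = 0.329875
adj(I−A) = Cᵀ =
  [ 0.4200   0.2575   0.2450]
  [ 0.2100   0.6000   0.1225]
  [ 0.0175   0.0500   0.5600]
(I − A)⁻¹ = adj(I−A) / det(I−A) ≈
  [   1.2732     0.7806     0.7427]
  [   0.6366     1.8189     0.3714]
  [   0.0531     0.1516     1.6976]
x = (I − A)⁻¹ d = adj(I−A)·d / det(I−A), with det(I−A) = 0.329875:
  x_1 = (0.4200·40 + 0.2575·360 + 0.2450·220) / 0.329875 = 163.40 / 0.329875 ≈ 495.339
  x_2 = (0.2100·40 + 0.6000·360 + 0.1225·220) / 0.329875 = 251.35 / 0.329875 ≈ 761.955
  x_3 = (0.0175·40 + 0.0500·360 + 0.5600·220) / 0.329875 = 141.90 / 0.329875 ≈ 430.163

x_1 = 495.339, x_2 = 761.955, x_3 = 430.163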